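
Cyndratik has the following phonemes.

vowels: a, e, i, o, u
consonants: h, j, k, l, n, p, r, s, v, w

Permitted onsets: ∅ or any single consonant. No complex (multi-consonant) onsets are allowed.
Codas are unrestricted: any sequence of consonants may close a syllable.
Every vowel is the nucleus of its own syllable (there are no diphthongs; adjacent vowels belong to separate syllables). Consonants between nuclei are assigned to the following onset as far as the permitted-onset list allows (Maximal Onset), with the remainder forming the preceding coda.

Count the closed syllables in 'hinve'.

The vowels are i, e — 2 nuclei, so 2 syllables.
Between /i/ (V1) and /e/ (V2): cluster /nv/ — the longest permitted-onset suffix is /v/; onset = /v/, preceding coda = /n/.
So the parse is hin.ve.
Classifying each syllable: /hin/ (closed), /ve/ (open).
Closed syllables: 1.

1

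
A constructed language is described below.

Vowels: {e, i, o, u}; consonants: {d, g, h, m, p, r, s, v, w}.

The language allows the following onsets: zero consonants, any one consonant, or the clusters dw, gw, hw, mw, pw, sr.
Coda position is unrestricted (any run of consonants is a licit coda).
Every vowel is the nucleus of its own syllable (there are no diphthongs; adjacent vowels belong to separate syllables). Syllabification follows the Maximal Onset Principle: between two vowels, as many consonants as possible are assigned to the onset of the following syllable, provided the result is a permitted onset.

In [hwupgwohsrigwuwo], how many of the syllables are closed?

Vowels present: u, o, i, u, o; each is a nucleus, giving 5 syllables.
σ1/σ2 boundary: cluster /pgw/ — the longest permitted-onset suffix is /gw/; onset = /gw/, preceding coda = /p/.
σ2/σ3 boundary: cluster /hsr/ — the longest permitted-onset suffix is /sr/; onset = /sr/, preceding coda = /h/.
σ3/σ4 boundary: /gw/ is a licit onset in full, so it all attaches to the next syllable.
σ4/σ5 boundary: just /w/ — single C goes to the following onset.
Result: hwup.gwoh.sri.gwu.wo.
Classifying each syllable: /hwup/ (closed), /gwoh/ (closed), /sri/ (open), /gwu/ (open), /wo/ (open).
Closed syllables: 2.

2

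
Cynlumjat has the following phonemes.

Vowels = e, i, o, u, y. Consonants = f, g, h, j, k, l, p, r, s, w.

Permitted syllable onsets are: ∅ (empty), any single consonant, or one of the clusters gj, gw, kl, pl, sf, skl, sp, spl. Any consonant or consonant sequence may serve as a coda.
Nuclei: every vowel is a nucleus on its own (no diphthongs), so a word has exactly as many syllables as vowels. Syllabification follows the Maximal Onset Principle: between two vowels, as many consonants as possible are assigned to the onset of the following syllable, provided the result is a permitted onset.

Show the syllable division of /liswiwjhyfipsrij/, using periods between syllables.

Vowels present: i, i, y, i, i; each is a nucleus, giving 5 syllables.
σ1/σ2 boundary: /sw/; trying suffixes from longest down, /w/ is the first permitted one, so coda /s/ | onset /w/.
σ2/σ3 boundary: /wjh/; trying suffixes from longest down, /h/ is the first permitted one, so coda /wj/ | onset /h/.
σ3/σ4 boundary: /f/ is a single consonant, so it becomes the next onset.
σ4/σ5 boundary: /psr/; trying suffixes from longest down, /r/ is the first permitted one, so coda /ps/ | onset /r/.

lis.wiwj.hy.fips.rij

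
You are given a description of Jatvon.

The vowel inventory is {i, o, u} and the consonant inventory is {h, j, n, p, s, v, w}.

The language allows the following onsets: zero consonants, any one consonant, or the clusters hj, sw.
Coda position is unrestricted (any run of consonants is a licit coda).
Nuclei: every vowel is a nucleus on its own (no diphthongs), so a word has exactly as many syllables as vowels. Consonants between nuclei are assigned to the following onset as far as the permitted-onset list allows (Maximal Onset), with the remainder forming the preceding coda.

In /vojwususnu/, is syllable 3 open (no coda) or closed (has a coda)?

closed

Nuclei (vowels): o, u, u, u → 4 syllables.
Between /o/ (V1) and /u/ (V2): /jw/ splits as /j/ + /w/ (/w/ is the longest suffix that is a licit onset).
Between /u/ (V2) and /u/ (V3): /s/ → onset of the next syllable (single consonants are always licit onsets).
Between /u/ (V3) and /u/ (V4): /sn/; trying suffixes from longest down, /n/ is the first permitted one, so coda /s/ | onset /n/.
So the parse is voj.wu.sus.nu.
Syllable 3 is /sus/ with coda /s/, so it is closed.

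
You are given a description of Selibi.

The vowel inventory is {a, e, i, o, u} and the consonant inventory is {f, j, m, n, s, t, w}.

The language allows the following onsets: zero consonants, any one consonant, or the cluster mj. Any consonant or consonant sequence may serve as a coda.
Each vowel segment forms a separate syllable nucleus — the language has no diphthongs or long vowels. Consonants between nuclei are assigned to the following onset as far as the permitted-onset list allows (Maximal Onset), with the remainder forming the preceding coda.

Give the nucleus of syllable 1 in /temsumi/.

e

Vowels present: e, u, i; each is a nucleus, giving 3 syllables.
The first nucleus (vowel 1 from the left) is /e/.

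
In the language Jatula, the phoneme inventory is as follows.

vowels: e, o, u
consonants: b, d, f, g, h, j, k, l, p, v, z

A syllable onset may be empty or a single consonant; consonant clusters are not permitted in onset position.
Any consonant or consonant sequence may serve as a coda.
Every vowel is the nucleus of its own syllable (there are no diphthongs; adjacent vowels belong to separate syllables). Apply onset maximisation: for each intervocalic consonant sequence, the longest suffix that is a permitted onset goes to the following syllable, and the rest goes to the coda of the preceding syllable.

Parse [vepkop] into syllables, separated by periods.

The vowels are e, o — 2 nuclei, so 2 syllables.
V1 /e/ – V2 /o/: /pk/; trying suffixes from longest down, /k/ is the first permitted one, so coda /p/ | onset /k/.

vep.kop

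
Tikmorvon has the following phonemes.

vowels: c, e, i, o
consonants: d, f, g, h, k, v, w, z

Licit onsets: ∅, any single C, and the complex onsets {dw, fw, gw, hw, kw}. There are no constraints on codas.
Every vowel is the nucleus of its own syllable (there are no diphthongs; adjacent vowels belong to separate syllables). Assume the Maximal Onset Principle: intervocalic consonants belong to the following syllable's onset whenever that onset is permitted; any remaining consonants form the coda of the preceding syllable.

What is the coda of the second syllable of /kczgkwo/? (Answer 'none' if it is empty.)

none

Nuclei (vowels): c, o → 2 syllables.
/c…o/ gap (V1→V2): /zgkw/ — longest licit onset from the right is /kw/, leaving /zg/ as coda.
Result: kczg.kwo.
Syllable 2 is /kwo/: onset /kw/, nucleus /o/, coda ∅.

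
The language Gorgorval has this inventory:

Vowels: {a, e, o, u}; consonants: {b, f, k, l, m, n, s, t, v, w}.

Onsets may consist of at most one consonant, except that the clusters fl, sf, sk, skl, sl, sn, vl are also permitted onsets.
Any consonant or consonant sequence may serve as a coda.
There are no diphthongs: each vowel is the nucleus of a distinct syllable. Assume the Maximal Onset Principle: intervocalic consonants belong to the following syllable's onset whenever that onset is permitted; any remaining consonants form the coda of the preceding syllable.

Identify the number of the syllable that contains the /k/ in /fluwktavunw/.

1

Nuclei (vowels): u, a, u → 3 syllables.
V1 /u/ – V2 /a/: /wkt/ — longest licit onset from the right is /t/, leaving /wk/ as coda.
V2 /a/ – V3 /u/: /v/ is a single consonant, so it becomes the next onset.
So the parse is fluwk.ta.vunw.
The /k/ is in the coda of syllable 1 (/fluwk/).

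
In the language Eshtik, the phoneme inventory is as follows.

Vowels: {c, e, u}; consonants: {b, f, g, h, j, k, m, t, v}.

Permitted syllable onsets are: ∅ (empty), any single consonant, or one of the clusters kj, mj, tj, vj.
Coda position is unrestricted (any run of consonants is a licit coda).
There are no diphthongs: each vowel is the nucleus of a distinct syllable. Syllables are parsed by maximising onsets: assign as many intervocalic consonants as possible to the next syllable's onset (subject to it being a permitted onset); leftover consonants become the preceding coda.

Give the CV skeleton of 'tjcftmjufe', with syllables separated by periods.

Nuclei (vowels): c, u, e → 3 syllables.
Between /c/ (V1) and /u/ (V2): /ftmj/; trying suffixes from longest down, /mj/ is the first permitted one, so coda /ft/ | onset /mj/.
Between /u/ (V2) and /e/ (V3): /f/ → onset of the next syllable (single consonants are always licit onsets).
Syllabification: tjcft.mju.fe.
Mapping each syllable to C/V: /tjcft/ → CCVCC, /mju/ → CCV, /fe/ → CV.

CCVCC.CCV.CV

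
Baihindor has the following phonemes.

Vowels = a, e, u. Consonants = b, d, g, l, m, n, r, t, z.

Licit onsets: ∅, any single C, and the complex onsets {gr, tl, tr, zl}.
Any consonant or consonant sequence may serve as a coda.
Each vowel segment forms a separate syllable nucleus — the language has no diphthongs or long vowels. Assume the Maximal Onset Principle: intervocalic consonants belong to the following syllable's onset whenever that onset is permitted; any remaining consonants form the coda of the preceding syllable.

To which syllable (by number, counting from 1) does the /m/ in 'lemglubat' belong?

Nuclei (vowels): e, u, a → 3 syllables.
/e…u/ gap (V1→V2): cluster /mgl/ — the longest permitted-onset suffix is /l/; onset = /l/, preceding coda = /mg/.
/u…a/ gap (V2→V3): /b/ is a single consonant, so it becomes the next onset.
Syllabification: lemg.lu.bat.
The /m/ is in the coda of syllable 1 (/lemg/).

1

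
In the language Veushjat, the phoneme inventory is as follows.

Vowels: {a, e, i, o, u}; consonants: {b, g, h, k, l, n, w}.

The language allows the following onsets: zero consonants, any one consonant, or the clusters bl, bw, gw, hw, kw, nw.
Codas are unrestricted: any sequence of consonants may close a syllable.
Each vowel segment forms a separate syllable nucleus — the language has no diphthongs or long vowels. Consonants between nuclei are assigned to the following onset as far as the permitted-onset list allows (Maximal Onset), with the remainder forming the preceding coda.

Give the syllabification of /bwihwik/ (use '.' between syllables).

bwi.hwik

Nuclei (vowels): i, i → 2 syllables.
/i…i/ gap (V1→V2): /hw/ is a licit onset in full, so it all attaches to the next syllable.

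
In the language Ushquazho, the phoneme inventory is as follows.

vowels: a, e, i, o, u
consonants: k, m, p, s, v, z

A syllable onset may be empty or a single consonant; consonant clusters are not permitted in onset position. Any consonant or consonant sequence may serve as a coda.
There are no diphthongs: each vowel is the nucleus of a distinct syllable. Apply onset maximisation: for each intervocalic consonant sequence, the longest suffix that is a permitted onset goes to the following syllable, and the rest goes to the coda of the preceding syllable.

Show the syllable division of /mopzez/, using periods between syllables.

mop.zez

Nuclei (vowels): o, e → 2 syllables.
/o…e/ gap (V1→V2): cluster /pz/ — the longest permitted-onset suffix is /z/; onset = /z/, preceding coda = /p/.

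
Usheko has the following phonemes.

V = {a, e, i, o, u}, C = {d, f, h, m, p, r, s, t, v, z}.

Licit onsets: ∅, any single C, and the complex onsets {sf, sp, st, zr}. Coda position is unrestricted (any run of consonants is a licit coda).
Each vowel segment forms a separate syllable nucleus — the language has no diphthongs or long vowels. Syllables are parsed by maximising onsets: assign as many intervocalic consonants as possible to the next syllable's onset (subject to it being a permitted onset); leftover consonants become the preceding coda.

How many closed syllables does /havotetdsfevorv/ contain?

2

Vowels present: a, o, e, e, o; each is a nucleus, giving 5 syllables.
/a…o/ gap (V1→V2): /v/ is a single consonant, so it becomes the next onset.
/o…e/ gap (V2→V3): /t/ is a single consonant, so it becomes the next onset.
/e…e/ gap (V3→V4): /tdsf/ splits as /td/ + /sf/ (/sf/ is the longest suffix that is a licit onset).
/e…o/ gap (V4→V5): /v/ is a single consonant, so it becomes the next onset.
So the parse is ha.vo.tetd.sfe.vorv.
Classifying each syllable: /ha/ (open), /vo/ (open), /tetd/ (closed), /sfe/ (open), /vorv/ (closed).
Closed syllables: 2.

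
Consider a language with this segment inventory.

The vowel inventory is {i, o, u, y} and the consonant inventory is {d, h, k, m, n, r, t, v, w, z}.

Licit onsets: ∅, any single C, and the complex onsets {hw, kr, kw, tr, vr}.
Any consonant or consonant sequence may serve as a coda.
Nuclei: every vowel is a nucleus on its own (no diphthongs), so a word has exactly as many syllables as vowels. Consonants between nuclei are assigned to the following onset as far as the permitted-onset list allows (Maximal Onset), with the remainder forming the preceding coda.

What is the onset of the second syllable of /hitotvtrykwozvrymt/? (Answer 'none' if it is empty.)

The vowels are i, o, y, o, y — 5 nuclei, so 5 syllables.
σ1/σ2 boundary: /t/ is a single consonant, so it becomes the next onset.
σ2/σ3 boundary: /tvtr/; trying suffixes from longest down, /tr/ is the first permitted one, so coda /tv/ | onset /tr/.
σ3/σ4 boundary: cluster /kw/ — /kw/ is itself a permitted onset, so the whole cluster goes right; preceding coda = ∅.
σ4/σ5 boundary: /zvr/; trying suffixes from longest down, /vr/ is the first permitted one, so coda /z/ | onset /vr/.
Result: hi.totv.try.kwoz.vrymt.
Syllable 2 is /totv/: onset /t/, nucleus /o/, coda /tv/.

t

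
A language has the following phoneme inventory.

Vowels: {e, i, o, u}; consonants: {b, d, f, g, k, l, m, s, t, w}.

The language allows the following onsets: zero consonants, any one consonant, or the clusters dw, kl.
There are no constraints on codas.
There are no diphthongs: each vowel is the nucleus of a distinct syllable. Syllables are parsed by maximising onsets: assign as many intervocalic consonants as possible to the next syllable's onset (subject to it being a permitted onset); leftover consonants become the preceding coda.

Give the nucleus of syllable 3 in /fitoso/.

Vowels present: i, o, o; each is a nucleus, giving 3 syllables.
The third nucleus (vowel 3 from the left) is /o/.

o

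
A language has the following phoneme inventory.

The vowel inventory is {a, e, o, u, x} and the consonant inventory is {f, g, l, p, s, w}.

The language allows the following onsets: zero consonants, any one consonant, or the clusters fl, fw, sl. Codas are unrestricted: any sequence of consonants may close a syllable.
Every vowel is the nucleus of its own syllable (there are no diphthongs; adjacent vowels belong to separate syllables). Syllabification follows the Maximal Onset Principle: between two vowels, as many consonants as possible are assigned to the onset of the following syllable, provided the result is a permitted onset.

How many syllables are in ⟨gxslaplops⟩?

3

Nuclei (vowels): x, a, o → 3 syllables.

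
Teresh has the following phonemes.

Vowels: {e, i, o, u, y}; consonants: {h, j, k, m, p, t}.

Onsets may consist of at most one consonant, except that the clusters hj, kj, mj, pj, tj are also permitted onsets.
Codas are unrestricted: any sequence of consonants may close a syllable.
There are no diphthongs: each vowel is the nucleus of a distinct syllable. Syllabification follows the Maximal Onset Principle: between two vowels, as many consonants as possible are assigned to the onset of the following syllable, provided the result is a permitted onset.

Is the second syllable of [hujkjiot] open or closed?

open

The vowels are u, i, o — 3 nuclei, so 3 syllables.
σ1/σ2 boundary: cluster /jkj/ — the longest permitted-onset suffix is /kj/; onset = /kj/, preceding coda = /j/.
σ2/σ3 boundary: hiatus — the boundary sits between the two vowels.
So the parse is huj.kji.ot.
Syllable 2 is /kji/; it ends in its nucleus with no coda, so it is open.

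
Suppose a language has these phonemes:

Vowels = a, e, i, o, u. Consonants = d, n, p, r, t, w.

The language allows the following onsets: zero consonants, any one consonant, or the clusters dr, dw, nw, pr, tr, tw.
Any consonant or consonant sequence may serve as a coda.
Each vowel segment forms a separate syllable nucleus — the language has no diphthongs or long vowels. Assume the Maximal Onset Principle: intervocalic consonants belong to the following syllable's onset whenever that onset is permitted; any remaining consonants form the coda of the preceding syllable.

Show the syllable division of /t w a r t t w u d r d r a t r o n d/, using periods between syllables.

The vowels are a, u, a, o — 4 nuclei, so 4 syllables.
/a…u/ gap (V1→V2): /rttw/ splits as /rt/ + /tw/ (/tw/ is the longest suffix that is a licit onset).
/u…a/ gap (V2→V3): /drdr/; trying suffixes from longest down, /dr/ is the first permitted one, so coda /dr/ | onset /dr/.
/a…o/ gap (V3→V4): /tr/ — entire cluster is a permitted onset → onset /tr/, coda ∅.

twart.twudr.dra.trond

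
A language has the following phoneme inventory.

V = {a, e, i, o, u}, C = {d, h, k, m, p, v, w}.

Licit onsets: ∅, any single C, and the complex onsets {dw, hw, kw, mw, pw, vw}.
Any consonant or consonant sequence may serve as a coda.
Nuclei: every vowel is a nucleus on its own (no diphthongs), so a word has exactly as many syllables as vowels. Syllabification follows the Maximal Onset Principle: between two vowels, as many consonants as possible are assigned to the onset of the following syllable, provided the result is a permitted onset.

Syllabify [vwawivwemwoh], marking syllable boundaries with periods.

Vowels present: a, i, e, o; each is a nucleus, giving 4 syllables.
Between /a/ (V1) and /i/ (V2): /w/ is a single consonant, so it becomes the next onset.
Between /i/ (V2) and /e/ (V3): /vw/ is a licit onset in full, so it all attaches to the next syllable.
Between /e/ (V3) and /o/ (V4): /mw/ — entire cluster is a permitted onset → onset /mw/, coda ∅.

vwa.wi.vwe.mwoh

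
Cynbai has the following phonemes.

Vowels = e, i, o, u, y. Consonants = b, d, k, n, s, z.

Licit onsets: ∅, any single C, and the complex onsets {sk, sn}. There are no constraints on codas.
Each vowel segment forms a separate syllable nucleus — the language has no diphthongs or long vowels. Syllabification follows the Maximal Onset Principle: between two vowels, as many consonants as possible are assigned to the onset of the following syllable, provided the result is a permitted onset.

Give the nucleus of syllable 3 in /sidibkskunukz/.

u

Vowels present: i, i, u, u; each is a nucleus, giving 4 syllables.
The third nucleus (vowel 3 from the left) is /u/.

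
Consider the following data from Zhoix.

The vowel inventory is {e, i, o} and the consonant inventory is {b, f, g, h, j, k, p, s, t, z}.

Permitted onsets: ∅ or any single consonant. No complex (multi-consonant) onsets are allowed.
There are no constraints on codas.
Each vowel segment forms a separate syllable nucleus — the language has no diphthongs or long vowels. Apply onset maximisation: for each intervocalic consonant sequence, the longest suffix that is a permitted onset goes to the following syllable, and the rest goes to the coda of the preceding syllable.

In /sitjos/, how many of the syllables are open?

0

Vowels present: i, o; each is a nucleus, giving 2 syllables.
V1 /i/ – V2 /o/: /tj/ splits as /t/ + /j/ (/j/ is the longest suffix that is a licit onset).
So the parse is sit.jos.
Classifying each syllable: /sit/ (closed), /jos/ (closed).
Open syllables: 0.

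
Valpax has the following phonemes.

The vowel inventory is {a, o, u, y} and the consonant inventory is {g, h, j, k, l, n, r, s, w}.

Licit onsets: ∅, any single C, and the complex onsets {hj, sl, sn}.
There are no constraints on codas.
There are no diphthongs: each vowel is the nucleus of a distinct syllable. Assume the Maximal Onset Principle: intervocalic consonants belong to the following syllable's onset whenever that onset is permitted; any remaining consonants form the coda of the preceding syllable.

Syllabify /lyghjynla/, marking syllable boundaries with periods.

lyg.hjyn.la

Vowels present: y, y, a; each is a nucleus, giving 3 syllables.
V1 /y/ – V2 /y/: /ghj/; trying suffixes from longest down, /hj/ is the first permitted one, so coda /g/ | onset /hj/.
V2 /y/ – V3 /a/: cluster /nl/ — the longest permitted-onset suffix is /l/; onset = /l/, preceding coda = /n/.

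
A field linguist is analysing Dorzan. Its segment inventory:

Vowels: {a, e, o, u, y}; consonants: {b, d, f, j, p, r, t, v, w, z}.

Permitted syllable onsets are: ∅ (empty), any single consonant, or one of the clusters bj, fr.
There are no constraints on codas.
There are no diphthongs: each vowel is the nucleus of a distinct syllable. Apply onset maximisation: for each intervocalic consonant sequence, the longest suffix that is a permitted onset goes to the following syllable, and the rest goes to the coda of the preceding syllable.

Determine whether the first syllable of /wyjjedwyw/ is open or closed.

closed

Vowels present: y, e, y; each is a nucleus, giving 3 syllables.
V1 /y/ – V2 /e/: cluster /jj/ — the longest permitted-onset suffix is /j/; onset = /j/, preceding coda = /j/.
V2 /e/ – V3 /y/: /dw/ splits as /d/ + /w/ (/w/ is the longest suffix that is a licit onset).
Syllabification: wyj.jed.wyw.
Syllable 1 is /wyj/ with coda /j/, so it is closed.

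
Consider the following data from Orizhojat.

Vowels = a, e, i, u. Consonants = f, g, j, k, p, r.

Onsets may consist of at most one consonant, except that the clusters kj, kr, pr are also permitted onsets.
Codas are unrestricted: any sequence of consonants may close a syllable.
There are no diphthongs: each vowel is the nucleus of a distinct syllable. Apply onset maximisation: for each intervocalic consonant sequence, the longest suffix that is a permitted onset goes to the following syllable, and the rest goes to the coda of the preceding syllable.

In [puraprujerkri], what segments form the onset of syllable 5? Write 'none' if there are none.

kr

Vowels present: u, a, u, e, i; each is a nucleus, giving 5 syllables.
σ1/σ2 boundary: just /r/ — single C goes to the following onset.
σ2/σ3 boundary: /pr/ is a licit onset in full, so it all attaches to the next syllable.
σ3/σ4 boundary: just /j/ — single C goes to the following onset.
σ4/σ5 boundary: cluster /rkr/ — the longest permitted-onset suffix is /kr/; onset = /kr/, preceding coda = /r/.
Putting it together: pu.ra.pru.jer.kri.
Syllable 5 is /kri/: onset /kr/, nucleus /i/, coda ∅.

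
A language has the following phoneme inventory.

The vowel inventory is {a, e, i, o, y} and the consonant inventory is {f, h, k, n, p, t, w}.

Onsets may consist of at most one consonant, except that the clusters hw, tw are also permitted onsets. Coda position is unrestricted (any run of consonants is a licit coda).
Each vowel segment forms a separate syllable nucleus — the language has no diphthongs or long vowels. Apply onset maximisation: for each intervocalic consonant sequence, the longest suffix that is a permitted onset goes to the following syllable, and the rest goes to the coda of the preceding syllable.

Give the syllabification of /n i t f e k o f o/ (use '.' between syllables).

nit.fe.ko.fo

The vowels are i, e, o, o — 4 nuclei, so 4 syllables.
/i…e/ gap (V1→V2): cluster /tf/ — the longest permitted-onset suffix is /f/; onset = /f/, preceding coda = /t/.
/e…o/ gap (V2→V3): /k/ is a single consonant, so it becomes the next onset.
/o…o/ gap (V3→V4): /f/ is a single consonant, so it becomes the next onset.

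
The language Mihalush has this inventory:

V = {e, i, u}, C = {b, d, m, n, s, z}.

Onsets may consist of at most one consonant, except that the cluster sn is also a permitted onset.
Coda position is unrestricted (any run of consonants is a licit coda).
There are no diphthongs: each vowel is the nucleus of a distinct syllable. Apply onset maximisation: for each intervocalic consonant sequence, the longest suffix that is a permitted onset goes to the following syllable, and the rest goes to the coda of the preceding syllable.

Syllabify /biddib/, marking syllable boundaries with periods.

The vowels are i, i — 2 nuclei, so 2 syllables.
/i…i/ gap (V1→V2): cluster /dd/ — the longest permitted-onset suffix is /d/; onset = /d/, preceding coda = /d/.

bid.dib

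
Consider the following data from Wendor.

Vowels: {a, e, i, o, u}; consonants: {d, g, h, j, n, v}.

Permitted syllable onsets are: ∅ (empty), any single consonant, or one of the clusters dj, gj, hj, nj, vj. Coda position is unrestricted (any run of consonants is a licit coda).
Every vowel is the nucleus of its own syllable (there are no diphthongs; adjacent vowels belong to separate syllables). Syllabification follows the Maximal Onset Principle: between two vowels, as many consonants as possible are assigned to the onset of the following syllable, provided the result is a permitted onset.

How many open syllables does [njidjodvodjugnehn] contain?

Nuclei (vowels): i, o, o, u, e → 5 syllables.
V1 /i/ – V2 /o/: cluster /dj/ — /dj/ is itself a permitted onset, so the whole cluster goes right; preceding coda = ∅.
V2 /o/ – V3 /o/: cluster /dv/ — the longest permitted-onset suffix is /v/; onset = /v/, preceding coda = /d/.
V3 /o/ – V4 /u/: /dj/ is a licit onset in full, so it all attaches to the next syllable.
V4 /u/ – V5 /e/: /gn/ splits as /g/ + /n/ (/n/ is the longest suffix that is a licit onset).
Putting it together: nji.djod.vo.djug.nehn.
Classifying each syllable: /nji/ (open), /djod/ (closed), /vo/ (open), /djug/ (closed), /nehn/ (closed).
Open syllables: 2.

2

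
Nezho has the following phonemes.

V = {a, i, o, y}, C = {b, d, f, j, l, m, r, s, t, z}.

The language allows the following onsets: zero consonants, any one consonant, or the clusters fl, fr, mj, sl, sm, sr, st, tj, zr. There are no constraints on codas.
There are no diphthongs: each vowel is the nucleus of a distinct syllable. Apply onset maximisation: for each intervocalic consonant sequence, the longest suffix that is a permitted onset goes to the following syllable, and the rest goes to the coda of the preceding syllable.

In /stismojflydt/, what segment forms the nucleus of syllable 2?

Nuclei (vowels): i, o, y → 3 syllables.
The second nucleus (vowel 2 from the left) is /o/.

o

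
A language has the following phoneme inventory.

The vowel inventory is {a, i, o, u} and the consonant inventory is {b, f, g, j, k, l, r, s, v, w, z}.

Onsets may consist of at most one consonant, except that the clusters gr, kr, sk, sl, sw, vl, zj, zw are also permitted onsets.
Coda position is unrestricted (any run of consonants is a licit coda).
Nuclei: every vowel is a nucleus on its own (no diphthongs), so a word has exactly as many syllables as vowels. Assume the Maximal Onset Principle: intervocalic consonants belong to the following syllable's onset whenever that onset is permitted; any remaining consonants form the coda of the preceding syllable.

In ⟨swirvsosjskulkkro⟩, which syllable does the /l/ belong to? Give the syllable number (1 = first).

3

Vowels present: i, o, u, o; each is a nucleus, giving 4 syllables.
σ1/σ2 boundary: /rvs/ splits as /rv/ + /s/ (/s/ is the longest suffix that is a licit onset).
σ2/σ3 boundary: cluster /sjsk/ — the longest permitted-onset suffix is /sk/; onset = /sk/, preceding coda = /sj/.
σ3/σ4 boundary: cluster /lkkr/ — the longest permitted-onset suffix is /kr/; onset = /kr/, preceding coda = /lk/.
So the parse is swirv.sosj.skulk.kro.
The /l/ is in the coda of syllable 3 (/skulk/).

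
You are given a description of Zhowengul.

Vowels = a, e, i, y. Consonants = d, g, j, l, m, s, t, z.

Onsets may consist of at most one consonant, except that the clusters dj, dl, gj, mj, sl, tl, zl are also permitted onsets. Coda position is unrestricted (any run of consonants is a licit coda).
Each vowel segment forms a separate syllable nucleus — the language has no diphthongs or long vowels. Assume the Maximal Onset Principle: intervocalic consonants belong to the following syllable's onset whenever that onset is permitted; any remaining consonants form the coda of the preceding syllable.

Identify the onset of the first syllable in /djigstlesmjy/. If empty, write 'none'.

Nuclei (vowels): i, e, y → 3 syllables.
V1 /i/ – V2 /e/: /gstl/ — longest licit onset from the right is /tl/, leaving /gs/ as coda.
V2 /e/ – V3 /y/: /smj/ — longest licit onset from the right is /mj/, leaving /s/ as coda.
Syllabification: djigs.tles.mjy.
Syllable 1 is /djigs/: onset /dj/, nucleus /i/, coda /gs/.

dj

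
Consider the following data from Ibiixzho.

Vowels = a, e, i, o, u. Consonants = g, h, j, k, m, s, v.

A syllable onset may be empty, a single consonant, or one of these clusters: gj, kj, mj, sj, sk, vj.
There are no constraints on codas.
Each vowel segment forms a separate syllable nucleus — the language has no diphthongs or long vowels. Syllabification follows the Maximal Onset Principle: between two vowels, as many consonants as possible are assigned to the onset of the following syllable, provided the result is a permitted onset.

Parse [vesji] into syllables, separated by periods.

The vowels are e, i — 2 nuclei, so 2 syllables.
V1 /e/ – V2 /i/: /sj/ — entire cluster is a permitted onset → onset /sj/, coda ∅.

ve.sji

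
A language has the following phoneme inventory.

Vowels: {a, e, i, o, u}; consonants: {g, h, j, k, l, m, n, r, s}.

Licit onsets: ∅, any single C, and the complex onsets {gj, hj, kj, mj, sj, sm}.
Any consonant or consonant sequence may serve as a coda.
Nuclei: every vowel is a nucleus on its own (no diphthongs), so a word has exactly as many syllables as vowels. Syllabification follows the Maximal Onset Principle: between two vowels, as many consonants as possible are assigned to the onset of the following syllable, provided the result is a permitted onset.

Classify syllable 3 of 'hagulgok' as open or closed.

Vowels present: a, u, o; each is a nucleus, giving 3 syllables.
Between /a/ (V1) and /u/ (V2): /g/ → onset of the next syllable (single consonants are always licit onsets).
Between /u/ (V2) and /o/ (V3): /lg/ — longest licit onset from the right is /g/, leaving /l/ as coda.
So the parse is ha.gul.gok.
Syllable 3 is /gok/ with coda /k/, so it is closed.

closed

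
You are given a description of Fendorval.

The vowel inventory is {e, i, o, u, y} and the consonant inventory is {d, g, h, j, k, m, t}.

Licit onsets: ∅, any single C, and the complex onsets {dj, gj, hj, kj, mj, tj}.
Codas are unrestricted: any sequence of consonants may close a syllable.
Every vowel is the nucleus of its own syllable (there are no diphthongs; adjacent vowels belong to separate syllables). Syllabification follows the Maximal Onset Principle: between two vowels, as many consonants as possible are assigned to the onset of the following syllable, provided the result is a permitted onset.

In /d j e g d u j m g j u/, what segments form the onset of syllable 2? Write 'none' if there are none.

The vowels are e, u, u — 3 nuclei, so 3 syllables.
V1 /e/ – V2 /u/: /gd/ splits as /g/ + /d/ (/d/ is the longest suffix that is a licit onset).
V2 /u/ – V3 /u/: /jmgj/ splits as /jm/ + /gj/ (/gj/ is the longest suffix that is a licit onset).
Result: djeg.dujm.gju.
Syllable 2 is /dujm/: onset /d/, nucleus /u/, coda /jm/.

d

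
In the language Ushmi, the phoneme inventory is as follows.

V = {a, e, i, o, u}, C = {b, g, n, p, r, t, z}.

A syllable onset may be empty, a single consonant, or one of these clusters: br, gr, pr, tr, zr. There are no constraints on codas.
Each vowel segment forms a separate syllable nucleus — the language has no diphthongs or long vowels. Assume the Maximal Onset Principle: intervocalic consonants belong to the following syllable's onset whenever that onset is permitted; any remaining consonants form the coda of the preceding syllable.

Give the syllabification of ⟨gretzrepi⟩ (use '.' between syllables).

gret.zre.pi

Vowels present: e, e, i; each is a nucleus, giving 3 syllables.
/e…e/ gap (V1→V2): /tzr/ — longest licit onset from the right is /zr/, leaving /t/ as coda.
/e…i/ gap (V2→V3): just /p/ — single C goes to the following onset.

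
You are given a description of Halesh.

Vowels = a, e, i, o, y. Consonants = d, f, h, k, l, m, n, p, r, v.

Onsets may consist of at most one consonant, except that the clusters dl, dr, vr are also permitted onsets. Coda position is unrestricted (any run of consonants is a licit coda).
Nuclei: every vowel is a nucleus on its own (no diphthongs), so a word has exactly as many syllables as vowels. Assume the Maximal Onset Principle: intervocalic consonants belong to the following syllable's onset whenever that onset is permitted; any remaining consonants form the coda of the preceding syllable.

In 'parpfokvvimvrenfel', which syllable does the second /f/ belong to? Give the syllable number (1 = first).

Vowels present: a, o, i, e, e; each is a nucleus, giving 5 syllables.
σ1/σ2 boundary: /rpf/ splits as /rp/ + /f/ (/f/ is the longest suffix that is a licit onset).
σ2/σ3 boundary: /kvv/ — longest licit onset from the right is /v/, leaving /kv/ as coda.
σ3/σ4 boundary: /mvr/ splits as /m/ + /vr/ (/vr/ is the longest suffix that is a licit onset).
σ4/σ5 boundary: cluster /nf/ — the longest permitted-onset suffix is /f/; onset = /f/, preceding coda = /n/.
Result: parp.fokv.vim.vren.fel.
The second /f/ is in the onset of syllable 5 (/fel/).

5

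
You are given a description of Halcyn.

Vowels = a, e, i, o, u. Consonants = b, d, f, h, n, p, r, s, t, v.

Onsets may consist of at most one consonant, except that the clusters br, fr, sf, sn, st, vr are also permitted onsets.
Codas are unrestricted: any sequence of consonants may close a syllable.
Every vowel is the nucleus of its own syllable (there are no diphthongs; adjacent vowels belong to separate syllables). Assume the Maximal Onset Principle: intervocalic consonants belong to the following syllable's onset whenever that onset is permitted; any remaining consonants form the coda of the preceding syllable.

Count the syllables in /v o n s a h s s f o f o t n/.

4

The vowels are o, a, o, o — 4 nuclei, so 4 syllables.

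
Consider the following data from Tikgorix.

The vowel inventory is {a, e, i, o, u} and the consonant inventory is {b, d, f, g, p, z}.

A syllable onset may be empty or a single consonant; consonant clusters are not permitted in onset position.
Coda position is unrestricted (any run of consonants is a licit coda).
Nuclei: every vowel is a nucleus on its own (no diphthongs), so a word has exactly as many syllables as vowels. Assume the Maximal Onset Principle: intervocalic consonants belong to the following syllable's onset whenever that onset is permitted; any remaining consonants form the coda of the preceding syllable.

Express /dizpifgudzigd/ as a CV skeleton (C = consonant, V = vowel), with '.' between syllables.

CVC.CVC.CVC.CVCC

Vowels present: i, i, u, i; each is a nucleus, giving 4 syllables.
σ1/σ2 boundary: cluster /zp/ — the longest permitted-onset suffix is /p/; onset = /p/, preceding coda = /z/.
σ2/σ3 boundary: /fg/ — longest licit onset from the right is /g/, leaving /f/ as coda.
σ3/σ4 boundary: cluster /dz/ — the longest permitted-onset suffix is /z/; onset = /z/, preceding coda = /d/.
So the parse is diz.pif.gud.zigd.
Mapping each syllable to C/V: /diz/ → CVC, /pif/ → CVC, /gud/ → CVC, /zigd/ → CVCC.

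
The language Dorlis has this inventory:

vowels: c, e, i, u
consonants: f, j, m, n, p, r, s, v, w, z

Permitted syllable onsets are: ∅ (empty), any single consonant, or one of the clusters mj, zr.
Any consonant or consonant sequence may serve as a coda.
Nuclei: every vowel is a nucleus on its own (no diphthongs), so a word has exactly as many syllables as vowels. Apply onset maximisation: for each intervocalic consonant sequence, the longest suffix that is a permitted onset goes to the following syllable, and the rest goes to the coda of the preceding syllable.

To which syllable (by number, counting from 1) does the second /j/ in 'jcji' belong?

2

Vowels present: c, i; each is a nucleus, giving 2 syllables.
Between /c/ (V1) and /i/ (V2): just /j/ — single C goes to the following onset.
So the parse is jc.ji.
The second /j/ is in the onset of syllable 2 (/ji/).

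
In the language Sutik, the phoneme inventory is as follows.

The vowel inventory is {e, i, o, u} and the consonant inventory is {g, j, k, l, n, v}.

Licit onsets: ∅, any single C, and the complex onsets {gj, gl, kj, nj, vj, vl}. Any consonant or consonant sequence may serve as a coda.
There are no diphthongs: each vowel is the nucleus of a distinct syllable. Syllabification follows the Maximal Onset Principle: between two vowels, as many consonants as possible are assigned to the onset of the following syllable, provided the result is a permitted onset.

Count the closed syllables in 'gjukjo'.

Nuclei (vowels): u, o → 2 syllables.
/u…o/ gap (V1→V2): /kj/ is a licit onset in full, so it all attaches to the next syllable.
Putting it together: gju.kjo.
Classifying each syllable: /gju/ (open), /kjo/ (open).
Closed syllables: 0.

0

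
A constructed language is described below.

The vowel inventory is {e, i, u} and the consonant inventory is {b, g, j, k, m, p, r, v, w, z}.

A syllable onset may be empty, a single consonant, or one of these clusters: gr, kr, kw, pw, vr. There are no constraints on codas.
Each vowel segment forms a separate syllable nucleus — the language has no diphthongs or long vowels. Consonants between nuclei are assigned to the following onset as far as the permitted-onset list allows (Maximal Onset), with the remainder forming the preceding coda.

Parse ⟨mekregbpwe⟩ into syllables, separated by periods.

Nuclei (vowels): e, e, e → 3 syllables.
V1 /e/ – V2 /e/: /kr/ is a licit onset in full, so it all attaches to the next syllable.
V2 /e/ – V3 /e/: /gbpw/ splits as /gb/ + /pw/ (/pw/ is the longest suffix that is a licit onset).

me.kregb.pwe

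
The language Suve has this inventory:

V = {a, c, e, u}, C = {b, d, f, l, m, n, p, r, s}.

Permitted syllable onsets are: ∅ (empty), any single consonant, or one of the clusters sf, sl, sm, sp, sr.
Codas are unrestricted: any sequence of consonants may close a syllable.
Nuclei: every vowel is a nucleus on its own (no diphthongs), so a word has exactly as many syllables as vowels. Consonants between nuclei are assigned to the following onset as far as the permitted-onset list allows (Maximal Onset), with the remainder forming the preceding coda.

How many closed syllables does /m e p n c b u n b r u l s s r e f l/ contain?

4

Vowels present: e, c, u, u, e; each is a nucleus, giving 5 syllables.
Between /e/ (V1) and /c/ (V2): cluster /pn/ — the longest permitted-onset suffix is /n/; onset = /n/, preceding coda = /p/.
Between /c/ (V2) and /u/ (V3): /b/ is a single consonant, so it becomes the next onset.
Between /u/ (V3) and /u/ (V4): /nbr/; trying suffixes from longest down, /r/ is the first permitted one, so coda /nb/ | onset /r/.
Between /u/ (V4) and /e/ (V5): /lssr/; trying suffixes from longest down, /sr/ is the first permitted one, so coda /ls/ | onset /sr/.
Syllabification: mep.nc.bunb.ruls.srefl.
Classifying each syllable: /mep/ (closed), /nc/ (open), /bunb/ (closed), /ruls/ (closed), /srefl/ (closed).
Closed syllables: 4.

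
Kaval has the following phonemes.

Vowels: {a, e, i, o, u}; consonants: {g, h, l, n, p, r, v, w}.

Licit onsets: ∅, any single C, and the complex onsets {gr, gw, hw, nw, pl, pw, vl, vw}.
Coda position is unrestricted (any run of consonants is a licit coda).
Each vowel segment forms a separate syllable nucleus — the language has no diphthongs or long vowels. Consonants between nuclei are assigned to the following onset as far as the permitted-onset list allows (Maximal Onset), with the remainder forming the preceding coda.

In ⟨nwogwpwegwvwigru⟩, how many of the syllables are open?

Vowels present: o, e, i, u; each is a nucleus, giving 4 syllables.
/o…e/ gap (V1→V2): /gwpw/ — longest licit onset from the right is /pw/, leaving /gw/ as coda.
/e…i/ gap (V2→V3): cluster /gwvw/ — the longest permitted-onset suffix is /vw/; onset = /vw/, preceding coda = /gw/.
/i…u/ gap (V3→V4): cluster /gr/ — /gr/ is itself a permitted onset, so the whole cluster goes right; preceding coda = ∅.
Syllabification: nwogw.pwegw.vwi.gru.
Classifying each syllable: /nwogw/ (closed), /pwegw/ (closed), /vwi/ (open), /gru/ (open).
Open syllables: 2.

2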